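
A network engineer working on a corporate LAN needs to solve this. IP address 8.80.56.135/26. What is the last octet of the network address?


Given: IP = 8.80.56.135, prefix = /26
Subnet mask = 255.255.255.192
Last octet of IP: 135
Last octet of mask: 192
Network last octet = 135 AND 192 = 128

128


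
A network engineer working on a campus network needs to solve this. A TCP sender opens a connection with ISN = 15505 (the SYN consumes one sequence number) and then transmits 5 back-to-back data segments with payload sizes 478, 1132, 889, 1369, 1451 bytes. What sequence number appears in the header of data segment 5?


The SYN occupies sequence number ISN = 15505, so the first data byte is ISN + 1 = 15506.
SEQ of data segment i = (ISN + 1) + sum of payload sizes of segments 1..i-1.
Segment 1: SEQ = 15506, payload = 478 bytes
Segment 2: SEQ = 15984, payload = 1132 bytes
Segment 3: SEQ = 17116, payload = 889 bytes
Segment 4: SEQ = 18005, payload = 1369 bytes
Segment 5: SEQ = 19374, payload = 1451 bytes
SEQ of segment 5 = 15506 + 478 + 1132 + 889 + 1369 = 19374

19374


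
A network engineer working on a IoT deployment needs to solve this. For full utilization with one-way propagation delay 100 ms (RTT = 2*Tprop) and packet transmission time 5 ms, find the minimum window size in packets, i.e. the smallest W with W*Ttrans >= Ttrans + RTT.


Given: Ttrans = 5 ms, RTT = 200 ms (= 2 * Tprop, Tprop = 100 ms)
Time until first ACK returns = Ttrans + RTT = 5 + 200 = 205 ms
Need W * Ttrans >= Ttrans + RTT  ->  W >= (Ttrans + RTT) / Ttrans
(Ttrans + RTT) / Ttrans = 205 / 5 = 41
W_min = ceil(41) = 41

41


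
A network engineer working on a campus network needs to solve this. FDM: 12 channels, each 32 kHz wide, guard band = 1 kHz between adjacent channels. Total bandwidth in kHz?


Given: 12 channels, 32 kHz each, guard = 1 kHz
Channel bandwidth = 12 * 32 = 384 kHz
Guard bands = 11 gaps * 1 kHz = 11 kHz
Total = 384 + 11 = 395 kHz

395


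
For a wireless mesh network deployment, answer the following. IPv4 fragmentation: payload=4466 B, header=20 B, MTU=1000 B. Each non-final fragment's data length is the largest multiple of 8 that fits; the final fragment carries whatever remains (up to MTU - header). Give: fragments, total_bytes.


Max data per non-final fragment = floor((MTU - header)/8)*8 = floor((1000 - 20)/8)*8 = floor(980/8)*8 = 976 B
Final fragment needs no 8-byte alignment: it can carry up to MTU - header = 980 B
Non-final fragments needed = ceil((payload - 980) / 976) = ceil(3486/976) = ceil(3.5717) = 4
Number of fragments = 4 + 1 = 5
Fragment sizes (data): 4 * 976 B + 562 B (last, 562 <= 980 OK)
Total bytes sent = payload + n_frags * header = 4466 + 5*20 = 4466 + 100 = 4566 B

5, 4566


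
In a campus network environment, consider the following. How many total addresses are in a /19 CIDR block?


Given: CIDR prefix /19
Host bits = 32 - 19 = 13
Total addresses = 2^13 = 8192

8192


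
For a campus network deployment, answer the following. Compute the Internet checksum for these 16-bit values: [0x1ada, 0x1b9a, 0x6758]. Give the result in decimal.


Given words: [0x1ada, 0x1b9a, 0x6758]
Step 1: Sum all words
Raw sum = 6874 + 7066 + 26456 = 40396
One's complement = ~40396 & 0xFFFF = 25139

25139


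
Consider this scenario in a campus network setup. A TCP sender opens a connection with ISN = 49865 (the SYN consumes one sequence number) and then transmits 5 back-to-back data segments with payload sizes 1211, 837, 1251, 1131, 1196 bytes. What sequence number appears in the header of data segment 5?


The SYN occupies sequence number ISN = 49865, so the first data byte is ISN + 1 = 49866.
SEQ of data segment i = (ISN + 1) + sum of payload sizes of segments 1..i-1.
Segment 1: SEQ = 49866, payload = 1211 bytes
Segment 2: SEQ = 51077, payload = 837 bytes
Segment 3: SEQ = 51914, payload = 1251 bytes
Segment 4: SEQ = 53165, payload = 1131 bytes
Segment 5: SEQ = 54296, payload = 1196 bytes
SEQ of segment 5 = 49866 + 1211 + 837 + 1251 + 1131 = 54296

54296


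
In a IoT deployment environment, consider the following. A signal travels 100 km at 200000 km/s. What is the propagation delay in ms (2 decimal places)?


Given: distance = 100 km, speed = 200000 km/s
Delay = distance / speed = 100 / 200000 seconds
Delay in ms = 100 * 1000 / 200000
Delay = 0.5000 ms
Rounded to 2 dp = 0.50 ms

0.50


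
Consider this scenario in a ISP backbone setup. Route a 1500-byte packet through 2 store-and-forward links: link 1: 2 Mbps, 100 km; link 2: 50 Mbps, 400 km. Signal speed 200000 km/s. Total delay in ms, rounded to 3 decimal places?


Packet = 1500 bytes = 12000 bits. Store-and-forward: sum (t_trans + t_prop) per link.
Link 1: t_trans = 12000/(2*10^6) s = 6.0000 ms; t_prop = 100/200000 s = 0.5000 ms; subtotal = 6.5000 ms
Link 2: t_trans = 12000/(50*10^6) s = 0.2400 ms; t_prop = 400/200000 s = 2.0000 ms; subtotal = 2.2400 ms
End-to-end = 6.5000 + 2.2400 = 8.7400 ms -> 8.740 ms (3 dp)

8.740


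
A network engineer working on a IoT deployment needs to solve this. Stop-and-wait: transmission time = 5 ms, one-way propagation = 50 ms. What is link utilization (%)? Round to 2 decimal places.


Given: Ttrans = 5 ms, Tprop = 50 ms
RTT = 2 * Tprop = 2 * 50 = 100 ms
U = Ttrans / (Ttrans + RTT)
U = 5 / (5 + 100)
U = 5 / 105 = 0.047619
U% = 4.76%

4.76


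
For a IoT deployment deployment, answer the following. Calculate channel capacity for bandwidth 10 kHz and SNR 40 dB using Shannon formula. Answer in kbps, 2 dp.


Given: B = 10 kHz, SNR = 40 dB
SNR linear = 10^(40/10) = 10000
1 + SNR = 10001
log2(10001) = 13.2878566418
C = 10 * 1000 * 13.2878566418 = 132878.5664 bps
C = 132.878566 kbps -> 132.88 kbps (2 dp)

132.88


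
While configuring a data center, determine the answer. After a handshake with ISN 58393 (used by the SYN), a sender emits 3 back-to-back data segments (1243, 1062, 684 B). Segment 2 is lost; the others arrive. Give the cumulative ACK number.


SYN uses sequence number 58393; first data byte = ISN + 1 = 58394.
Segment 1: SEQ = 58394, len = 1243 B, covers [58394, 59636]
Segment 2: SEQ = 59637, len = 1062 B, covers [59637, 60698] [LOST]
Segment 3: SEQ = 60699, len = 684 B, covers [60699, 61382]
In-order data received: bytes [58394, 59636] (segments 1..1).
Segment 2 missing -> gap begins at byte 59637; later segments buffered out of order.
Cumulative ACK = next expected in-order byte = 58394 + 1243 = 59637

59637


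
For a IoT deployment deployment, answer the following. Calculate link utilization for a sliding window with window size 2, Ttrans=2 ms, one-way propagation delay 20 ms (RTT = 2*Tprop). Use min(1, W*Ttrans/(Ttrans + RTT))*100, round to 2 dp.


Given: W = 2, Ttrans = 2 ms, RTT = 40 ms (= 2 * Tprop, Tprop = 20 ms)
Cycle time = Ttrans + RTT = 2 + 40 = 42 ms (first packet sent until its ACK returns)
W * Ttrans = 2 * 2 = 4 ms of sending per cycle
W * Ttrans / (Ttrans + RTT) = 4 / 42 = 0.095238
U = min(1, 0.095238) = 0.095238
U% = 9.52%

9.52


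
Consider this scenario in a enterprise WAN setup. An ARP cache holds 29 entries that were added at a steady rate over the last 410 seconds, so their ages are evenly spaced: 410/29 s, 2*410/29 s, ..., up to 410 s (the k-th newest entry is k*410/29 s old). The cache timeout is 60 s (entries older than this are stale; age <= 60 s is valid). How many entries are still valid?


Ages are k * 410/29 s for k = 1..29 (spacing = 14.1379 s).
Entry k is valid iff k * 410/29 <= 60 iff k <= 29 * 60 / 410 = 4.2439
n_valid = floor(4.2439) = 4
(n_stale = 29 - 4 = 25)

4


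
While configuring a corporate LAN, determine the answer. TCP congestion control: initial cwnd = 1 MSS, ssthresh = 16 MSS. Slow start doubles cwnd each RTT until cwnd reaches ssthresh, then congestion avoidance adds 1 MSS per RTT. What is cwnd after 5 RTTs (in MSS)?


RTT 0: cwnd = 1 MSS (initial)
RTT 1: cwnd = 2 MSS (slow start, doubled)
RTT 2: cwnd = 4 MSS (slow start, doubled)
RTT 3: cwnd = 8 MSS (slow start, doubled)
RTT 4: cwnd = 16 MSS (slow start, doubled)
RTT 5: cwnd = 17 MSS (congestion avoidance, +1)

17


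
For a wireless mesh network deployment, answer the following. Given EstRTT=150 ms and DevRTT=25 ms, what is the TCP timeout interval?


Given: EstRTT = 150 ms, DevRTT = 25 ms
Timeout = EstRTT + 4 * DevRTT
4 * DevRTT = 4 * 25 = 100
Timeout = 150 + 100 = 250 ms

250


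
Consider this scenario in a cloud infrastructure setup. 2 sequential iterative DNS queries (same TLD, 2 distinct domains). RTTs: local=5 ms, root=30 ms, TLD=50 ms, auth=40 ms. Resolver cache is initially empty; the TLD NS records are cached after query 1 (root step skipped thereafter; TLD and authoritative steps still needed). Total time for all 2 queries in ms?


Lookup 1 (cold cache): local + root + TLD + auth = 5 + 30 + 50 + 40 = 125 ms
Lookups 2..2 (TLD NS cached -> skip root; new domain -> still ask TLD and auth): local + TLD + auth = 5 + 50 + 40 = 95 ms each
Remaining 1 lookups: 1 * 95 = 95 ms
Total = 125 + 95 = 220 ms

220


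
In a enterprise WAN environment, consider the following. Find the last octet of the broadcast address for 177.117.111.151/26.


Given: IP = 177.117.111.151, prefix = /26
Host bits = 32 - 26 = 6
Network last octet = 151 AND mask = 128
Host part size = 2^6 - 1 = 63
Broadcast last octet = 128 OR 63 = 191

191


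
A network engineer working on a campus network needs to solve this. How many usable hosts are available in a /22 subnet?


Given: subnet mask /22
Host bits = 32 - 22 = 10
Total addresses = 2^10 = 1024
Usable hosts = 1024 - 2 (network + broadcast) = 1022

1022


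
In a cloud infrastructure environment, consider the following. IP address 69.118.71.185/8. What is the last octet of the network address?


Given: IP = 69.118.71.185, prefix = /8
Subnet mask = 255.0.0.0
Last octet of IP: 185
Last octet of mask: 0
Network last octet = 185 AND 0 = 0

0


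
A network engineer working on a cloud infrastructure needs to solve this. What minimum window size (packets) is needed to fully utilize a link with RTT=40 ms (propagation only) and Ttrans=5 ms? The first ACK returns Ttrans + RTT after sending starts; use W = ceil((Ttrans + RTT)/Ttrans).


Given: Ttrans = 5 ms, RTT = 40 ms (= 2 * Tprop, Tprop = 20 ms)
Time until first ACK returns = Ttrans + RTT = 5 + 40 = 45 ms
Need W * Ttrans >= Ttrans + RTT  ->  W >= (Ttrans + RTT) / Ttrans
(Ttrans + RTT) / Ttrans = 45 / 5 = 9
W_min = ceil(9) = 9

9


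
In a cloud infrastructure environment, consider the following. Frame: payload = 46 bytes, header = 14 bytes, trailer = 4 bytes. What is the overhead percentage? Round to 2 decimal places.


Given: payload = 46 B, header = 14 B, trailer = 4 B
Overhead bytes = header + trailer = 14 + 4 = 18
Total frame = payload + overhead = 46 + 18 = 64
Overhead % = 18 / 64 * 100 = 28.1250% -> 28.13% (2 dp)

28.13


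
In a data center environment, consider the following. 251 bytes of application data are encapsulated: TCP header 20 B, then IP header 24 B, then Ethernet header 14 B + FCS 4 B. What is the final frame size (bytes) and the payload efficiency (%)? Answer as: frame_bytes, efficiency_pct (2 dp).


TCP segment = 251 + 20 = 271 B
IP packet = 271 + 24 = 295 B
Ethernet frame = 295 + 14 + 4 = 313 B
Efficiency = app / frame = 251 / 313 = 0.801917 = 80.1917% -> 80.19% (2 dp)

313, 80.19


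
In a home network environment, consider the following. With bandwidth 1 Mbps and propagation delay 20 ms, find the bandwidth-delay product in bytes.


Given: bandwidth = 1 Mbps, delay = 20 ms
BDP in bits = 1 * 10^6 * 20 / 1000
BDP in bits = 20000
BDP in bytes = 20000 / 8 = 2500

2500


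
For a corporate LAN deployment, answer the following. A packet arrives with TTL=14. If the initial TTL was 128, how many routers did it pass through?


Given: initial TTL = 128, received TTL = 14
Hops = initial TTL - received TTL
Hops = 128 - 14 = 114

114


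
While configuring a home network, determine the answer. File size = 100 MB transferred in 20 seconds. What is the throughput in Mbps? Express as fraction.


Given: file = 100 MB, time = 20 s
File in Mb = 100 * 8 = 800 Mb
Throughput = 800 / 20 Mbps
Throughput = 40 Mbps

40


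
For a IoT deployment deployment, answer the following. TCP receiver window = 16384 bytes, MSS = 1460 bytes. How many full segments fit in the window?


Given: RWND = 16384 bytes, MSS = 1460 bytes
Full segments = floor(RWND / MSS)
Full segments = floor(16384 / 1460)
Full segments = floor(11.2219) = 11

11


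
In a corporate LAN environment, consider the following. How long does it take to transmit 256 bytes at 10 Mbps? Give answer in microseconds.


Given: packet = 256 bytes, bandwidth = 10 Mbps
Packet in bits = 256 * 8 = 2048 bits
Bandwidth = 10 * 10^6 = 10000000 bps
Time = 2048 / 10000000 seconds
Time in us = 2048 * 10^6 / 10000000 = 204.8

204.8


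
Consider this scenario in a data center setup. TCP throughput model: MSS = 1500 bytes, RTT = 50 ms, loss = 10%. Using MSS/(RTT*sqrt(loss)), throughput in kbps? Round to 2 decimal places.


Given: MSS = 1500 bytes, RTT = 50 ms, loss = 10%
RTT in seconds = 50 / 1000 = 0.05
Loss rate = 10% = 0.1
sqrt(loss) = sqrt(0.1) = 0.316227766017
Throughput (bytes/s) = 1500 / (0.05 * 0.316227766017) = 94868.3298
Throughput (kbps) = 94868.3298 * 8 / 1000 = 758.946638 -> 758.95 kbps (2 dp)

758.95


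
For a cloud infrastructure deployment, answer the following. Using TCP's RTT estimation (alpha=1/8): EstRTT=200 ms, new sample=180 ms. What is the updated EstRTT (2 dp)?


Given: EstRTT = 200 ms, SampleRTT = 180 ms, alpha = 1/8
New EstRTT = (1 - alpha) * EstRTT + alpha * SampleRTT
(7/8) * 200 = 175
(1/8) * 180 = 22.5
New EstRTT = 175 + 22.5 = 197.5 ms -> 197.50 ms (2 dp)

197.50


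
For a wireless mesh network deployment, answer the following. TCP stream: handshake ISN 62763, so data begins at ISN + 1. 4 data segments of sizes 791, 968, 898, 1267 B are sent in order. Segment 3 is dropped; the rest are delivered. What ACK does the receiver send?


SYN uses sequence number 62763; first data byte = ISN + 1 = 62764.
Segment 1: SEQ = 62764, len = 791 B, covers [62764, 63554]
Segment 2: SEQ = 63555, len = 968 B, covers [63555, 64522]
Segment 3: SEQ = 64523, len = 898 B, covers [64523, 65420] [LOST]
Segment 4: SEQ = 65421, len = 1267 B, covers [65421, 66687]
In-order data received: bytes [62764, 64522] (segments 1..2).
Segment 3 missing -> gap begins at byte 64523; later segments buffered out of order.
Cumulative ACK = next expected in-order byte = 62764 + 791 + 968 = 64523

64523


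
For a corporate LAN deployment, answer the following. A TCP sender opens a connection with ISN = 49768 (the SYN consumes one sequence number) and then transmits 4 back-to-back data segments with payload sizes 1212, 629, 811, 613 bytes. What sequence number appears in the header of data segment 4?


The SYN occupies sequence number ISN = 49768, so the first data byte is ISN + 1 = 49769.
SEQ of data segment i = (ISN + 1) + sum of payload sizes of segments 1..i-1.
Segment 1: SEQ = 49769, payload = 1212 bytes
Segment 2: SEQ = 50981, payload = 629 bytes
Segment 3: SEQ = 51610, payload = 811 bytes
Segment 4: SEQ = 52421, payload = 613 bytes
SEQ of segment 4 = 49769 + 1212 + 629 + 811 = 52421

52421


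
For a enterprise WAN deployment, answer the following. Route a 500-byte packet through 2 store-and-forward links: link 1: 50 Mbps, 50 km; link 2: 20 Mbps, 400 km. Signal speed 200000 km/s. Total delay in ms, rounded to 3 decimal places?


Packet = 500 bytes = 4000 bits. Store-and-forward: sum (t_trans + t_prop) per link.
Link 1: t_trans = 4000/(50*10^6) s = 0.0800 ms; t_prop = 50/200000 s = 0.2500 ms; subtotal = 0.3300 ms
Link 2: t_trans = 4000/(20*10^6) s = 0.2000 ms; t_prop = 400/200000 s = 2.0000 ms; subtotal = 2.2000 ms
End-to-end = 0.3300 + 2.2000 = 2.5300 ms -> 2.530 ms (3 dp)

2.530


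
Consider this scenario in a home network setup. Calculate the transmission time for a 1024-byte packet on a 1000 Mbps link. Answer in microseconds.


Given: packet = 1024 bytes, bandwidth = 1000 Mbps
Packet in bits = 1024 * 8 = 8192 bits
Bandwidth = 1000 * 10^6 = 1000000000 bps
Time = 8192 / 1000000000 seconds
Time in us = 8192 * 10^6 / 1000000000 = 8.192

8.192


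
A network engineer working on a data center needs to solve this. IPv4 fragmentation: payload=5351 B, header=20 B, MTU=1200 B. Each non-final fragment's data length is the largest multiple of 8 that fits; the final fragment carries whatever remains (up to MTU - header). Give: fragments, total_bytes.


Max data per non-final fragment = floor((MTU - header)/8)*8 = floor((1200 - 20)/8)*8 = floor(1180/8)*8 = 1176 B
Final fragment needs no 8-byte alignment: it can carry up to MTU - header = 1180 B
Non-final fragments needed = ceil((payload - 1180) / 1176) = ceil(4171/1176) = ceil(3.5468) = 4
Number of fragments = 4 + 1 = 5
Fragment sizes (data): 4 * 1176 B + 647 B (last, 647 <= 1180 OK)
Total bytes sent = payload + n_frags * header = 5351 + 5*20 = 5351 + 100 = 5451 B

5, 5451


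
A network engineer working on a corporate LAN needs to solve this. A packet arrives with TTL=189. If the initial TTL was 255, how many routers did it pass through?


Given: initial TTL = 255, received TTL = 189
Hops = initial TTL - received TTL
Hops = 255 - 189 = 66

66


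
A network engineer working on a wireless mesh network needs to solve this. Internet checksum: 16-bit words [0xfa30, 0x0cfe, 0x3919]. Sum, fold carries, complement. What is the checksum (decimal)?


Given words: [0xfa30, 0x0cfe, 0x3919]
Step 1: Sum all words
Raw sum = 64048 + 3326 + 14617 = 81991
Step 2: Fold carry: (16455 + 1) = 16456
One's complement = ~16456 & 0xFFFF = 49079

49079


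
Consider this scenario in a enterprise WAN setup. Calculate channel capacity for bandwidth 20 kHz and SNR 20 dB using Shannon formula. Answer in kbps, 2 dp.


Given: B = 20 kHz, SNR = 20 dB
SNR linear = 10^(20/10) = 100
1 + SNR = 101
log2(101) = 6.6582114828
C = 20 * 1000 * 6.6582114828 = 133164.2297 bps
C = 133.164230 kbps -> 133.16 kbps (2 dp)

133.16


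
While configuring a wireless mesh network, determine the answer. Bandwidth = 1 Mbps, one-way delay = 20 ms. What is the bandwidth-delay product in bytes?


Given: bandwidth = 1 Mbps, delay = 20 ms
BDP in bits = 1 * 10^6 * 20 / 1000
BDP in bits = 20000
BDP in bytes = 20000 / 8 = 2500

2500


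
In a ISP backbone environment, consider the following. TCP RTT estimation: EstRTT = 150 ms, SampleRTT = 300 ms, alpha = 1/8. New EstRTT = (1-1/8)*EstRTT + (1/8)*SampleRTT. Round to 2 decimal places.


Given: EstRTT = 150 ms, SampleRTT = 300 ms, alpha = 1/8
New EstRTT = (1 - alpha) * EstRTT + alpha * SampleRTT
(7/8) * 150 = 131.25
(1/8) * 300 = 37.5
New EstRTT = 131.25 + 37.5 = 168.75 ms -> 168.75 ms (2 dp)

168.75


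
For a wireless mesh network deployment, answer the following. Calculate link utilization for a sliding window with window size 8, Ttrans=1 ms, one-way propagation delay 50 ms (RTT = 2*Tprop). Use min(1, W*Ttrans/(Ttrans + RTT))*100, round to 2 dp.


Given: W = 8, Ttrans = 1 ms, RTT = 100 ms (= 2 * Tprop, Tprop = 50 ms)
Cycle time = Ttrans + RTT = 1 + 100 = 101 ms (first packet sent until its ACK returns)
W * Ttrans = 8 * 1 = 8 ms of sending per cycle
W * Ttrans / (Ttrans + RTT) = 8 / 101 = 0.079208
U = min(1, 0.079208) = 0.079208
U% = 7.92%

7.92


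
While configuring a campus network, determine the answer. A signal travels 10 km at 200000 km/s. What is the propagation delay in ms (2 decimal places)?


Given: distance = 10 km, speed = 200000 km/s
Delay = distance / speed = 10 / 200000 seconds
Delay in ms = 10 * 1000 / 200000
Delay = 0.0500 ms
Rounded to 2 dp = 0.05 ms

0.05


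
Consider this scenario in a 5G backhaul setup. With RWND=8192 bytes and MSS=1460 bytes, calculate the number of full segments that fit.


Given: RWND = 8192 bytes, MSS = 1460 bytes
Full segments = floor(RWND / MSS)
Full segments = floor(8192 / 1460)
Full segments = floor(5.611) = 5

5


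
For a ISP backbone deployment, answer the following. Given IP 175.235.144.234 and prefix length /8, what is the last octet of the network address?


Given: IP = 175.235.144.234, prefix = /8
Subnet mask = 255.0.0.0
Last octet of IP: 234
Last octet of mask: 0
Network last octet = 234 AND 0 = 0

0


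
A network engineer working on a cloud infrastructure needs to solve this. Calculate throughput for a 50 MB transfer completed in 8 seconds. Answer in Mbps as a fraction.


Given: file = 50 MB, time = 8 s
File in Mb = 50 * 8 = 400 Mb
Throughput = 400 / 8 Mbps
Throughput = 50 Mbps

50


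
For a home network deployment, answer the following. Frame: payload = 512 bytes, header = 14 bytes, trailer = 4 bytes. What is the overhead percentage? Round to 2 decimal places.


Given: payload = 512 B, header = 14 B, trailer = 4 B
Overhead bytes = header + trailer = 14 + 4 = 18
Total frame = payload + overhead = 512 + 18 = 530
Overhead % = 18 / 530 * 100 = 3.3962% -> 3.40% (2 dp)

3.40


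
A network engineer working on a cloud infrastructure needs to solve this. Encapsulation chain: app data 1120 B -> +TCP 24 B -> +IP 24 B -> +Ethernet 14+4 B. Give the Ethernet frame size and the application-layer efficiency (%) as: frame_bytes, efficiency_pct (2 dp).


TCP segment = 1120 + 24 = 1144 B
IP packet = 1144 + 24 = 1168 B
Ethernet frame = 1168 + 14 + 4 = 1186 B
Efficiency = app / frame = 1120 / 1186 = 0.944351 = 94.4351% -> 94.44% (2 dp)

1186, 94.44


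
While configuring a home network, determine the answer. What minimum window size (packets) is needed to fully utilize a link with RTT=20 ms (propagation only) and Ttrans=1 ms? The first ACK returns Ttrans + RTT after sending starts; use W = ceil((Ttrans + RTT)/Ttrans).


Given: Ttrans = 1 ms, RTT = 20 ms (= 2 * Tprop, Tprop = 10 ms)
Time until first ACK returns = Ttrans + RTT = 1 + 20 = 21 ms
Need W * Ttrans >= Ttrans + RTT  ->  W >= (Ttrans + RTT) / Ttrans
(Ttrans + RTT) / Ttrans = 21 / 1 = 21
W_min = ceil(21) = 21

21


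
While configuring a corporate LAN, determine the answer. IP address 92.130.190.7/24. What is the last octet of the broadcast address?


Given: IP = 92.130.190.7, prefix = /24
Host bits = 32 - 24 = 8
Network last octet = 7 AND mask = 0
Host part size = 2^8 - 1 = 255
Broadcast last octet = 0 OR 255 = 255

255


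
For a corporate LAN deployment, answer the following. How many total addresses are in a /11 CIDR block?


Given: CIDR prefix /11
Host bits = 32 - 11 = 21
Total addresses = 2^21 = 2097152

2097152


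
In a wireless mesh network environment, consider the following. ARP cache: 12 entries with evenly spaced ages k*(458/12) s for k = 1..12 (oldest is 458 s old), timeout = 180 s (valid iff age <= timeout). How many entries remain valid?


Ages are k * 458/12 s for k = 1..12 (spacing = 38.1667 s).
Entry k is valid iff k * 458/12 <= 180 iff k <= 12 * 180 / 458 = 4.7162
n_valid = floor(4.7162) = 4
(n_stale = 12 - 4 = 8)

4


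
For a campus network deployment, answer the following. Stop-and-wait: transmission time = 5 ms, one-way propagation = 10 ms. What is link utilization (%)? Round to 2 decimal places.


Given: Ttrans = 5 ms, Tprop = 10 ms
RTT = 2 * Tprop = 2 * 10 = 20 ms
U = Ttrans / (Ttrans + RTT)
U = 5 / (5 + 20)
U = 5 / 25 = 0.2
U% = 20.00%

20.00


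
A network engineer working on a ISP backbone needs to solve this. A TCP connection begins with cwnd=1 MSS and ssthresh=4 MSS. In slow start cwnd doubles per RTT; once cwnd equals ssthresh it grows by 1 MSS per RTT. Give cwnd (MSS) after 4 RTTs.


RTT 0: cwnd = 1 MSS (initial)
RTT 1: cwnd = 2 MSS (slow start, doubled)
RTT 2: cwnd = 4 MSS (slow start, doubled)
RTT 3: cwnd = 5 MSS (congestion avoidance, +1)
RTT 4: cwnd = 6 MSS (congestion avoidance, +1)

6


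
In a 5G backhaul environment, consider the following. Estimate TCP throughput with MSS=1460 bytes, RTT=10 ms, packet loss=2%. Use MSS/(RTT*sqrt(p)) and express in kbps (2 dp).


Given: MSS = 1460 bytes, RTT = 10 ms, loss = 2%
RTT in seconds = 10 / 1000 = 0.01
Loss rate = 2% = 0.02
sqrt(loss) = sqrt(0.02) = 0.141421356237
Throughput (bytes/s) = 1460 / (0.01 * 0.141421356237) = 1032375.9005
Throughput (kbps) = 1032375.9005 * 8 / 1000 = 8259.007204 -> 8259.01 kbps (2 dp)

8259.01


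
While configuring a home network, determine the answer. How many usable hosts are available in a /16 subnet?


Given: subnet mask /16
Host bits = 32 - 16 = 16
Total addresses = 2^16 = 65536
Usable hosts = 65536 - 2 (network + broadcast) = 65534

65534


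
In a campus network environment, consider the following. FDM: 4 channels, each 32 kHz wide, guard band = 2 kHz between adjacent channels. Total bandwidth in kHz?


Given: 4 channels, 32 kHz each, guard = 2 kHz
Channel bandwidth = 4 * 32 = 128 kHz
Guard bands = 3 gaps * 2 kHz = 6 kHz
Total = 128 + 6 = 134 kHz

134


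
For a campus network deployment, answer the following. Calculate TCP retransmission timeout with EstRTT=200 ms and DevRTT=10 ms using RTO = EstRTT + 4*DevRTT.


Given: EstRTT = 200 ms, DevRTT = 10 ms
Timeout = EstRTT + 4 * DevRTT
4 * DevRTT = 4 * 10 = 40
Timeout = 200 + 40 = 240 ms

240


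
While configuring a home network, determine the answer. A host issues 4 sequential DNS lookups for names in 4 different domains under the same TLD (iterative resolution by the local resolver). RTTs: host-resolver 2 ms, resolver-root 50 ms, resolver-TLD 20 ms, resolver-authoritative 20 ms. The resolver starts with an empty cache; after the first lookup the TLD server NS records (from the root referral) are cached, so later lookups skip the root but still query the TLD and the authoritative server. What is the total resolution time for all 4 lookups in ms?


Lookup 1 (cold cache): local + root + TLD + auth = 2 + 50 + 20 + 20 = 92 ms
Lookups 2..4 (TLD NS cached -> skip root; new domain -> still ask TLD and auth): local + TLD + auth = 2 + 20 + 20 = 42 ms each
Remaining 3 lookups: 3 * 42 = 126 ms
Total = 92 + 126 = 218 ms

218


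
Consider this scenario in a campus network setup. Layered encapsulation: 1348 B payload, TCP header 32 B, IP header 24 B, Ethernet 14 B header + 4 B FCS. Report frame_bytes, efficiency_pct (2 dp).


TCP segment = 1348 + 32 = 1380 B
IP packet = 1380 + 24 = 1404 B
Ethernet frame = 1404 + 14 + 4 = 1422 B
Efficiency = app / frame = 1348 / 1422 = 0.947961 = 94.7961% -> 94.80% (2 dp)

1422, 94.80


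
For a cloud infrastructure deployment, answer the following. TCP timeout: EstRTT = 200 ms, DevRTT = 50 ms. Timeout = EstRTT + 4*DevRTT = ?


Given: EstRTT = 200 ms, DevRTT = 50 ms
Timeout = EstRTT + 4 * DevRTT
4 * DevRTT = 4 * 50 = 200
Timeout = 200 + 200 = 400 ms

400


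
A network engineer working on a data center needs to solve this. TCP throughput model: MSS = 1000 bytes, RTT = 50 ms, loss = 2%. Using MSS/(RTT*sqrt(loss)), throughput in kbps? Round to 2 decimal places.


Given: MSS = 1000 bytes, RTT = 50 ms, loss = 2%
RTT in seconds = 50 / 1000 = 0.05
Loss rate = 2% = 0.02
sqrt(loss) = sqrt(0.02) = 0.141421356237
Throughput (bytes/s) = 1000 / (0.05 * 0.141421356237) = 141421.3562
Throughput (kbps) = 141421.3562 * 8 / 1000 = 1131.370850 -> 1131.37 kbps (2 dp)

1131.37


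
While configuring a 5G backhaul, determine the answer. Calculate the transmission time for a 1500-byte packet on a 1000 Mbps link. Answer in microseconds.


Given: packet = 1500 bytes, bandwidth = 1000 Mbps
Packet in bits = 1500 * 8 = 12000 bits
Bandwidth = 1000 * 10^6 = 1000000000 bps
Time = 12000 / 1000000000 seconds
Time in us = 12000 * 10^6 / 1000000000 = 12

12


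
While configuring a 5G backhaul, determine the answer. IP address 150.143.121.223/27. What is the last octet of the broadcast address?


Given: IP = 150.143.121.223, prefix = /27
Host bits = 32 - 27 = 5
Network last octet = 223 AND mask = 192
Host part size = 2^5 - 1 = 31
Broadcast last octet = 192 OR 31 = 223

223


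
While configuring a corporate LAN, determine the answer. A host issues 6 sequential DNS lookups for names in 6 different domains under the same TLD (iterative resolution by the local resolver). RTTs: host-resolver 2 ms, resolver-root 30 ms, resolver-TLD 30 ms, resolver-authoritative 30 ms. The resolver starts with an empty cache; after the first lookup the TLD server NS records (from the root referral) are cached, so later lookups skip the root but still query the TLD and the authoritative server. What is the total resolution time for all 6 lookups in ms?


Lookup 1 (cold cache): local + root + TLD + auth = 2 + 30 + 30 + 30 = 92 ms
Lookups 2..6 (TLD NS cached -> skip root; new domain -> still ask TLD and auth): local + TLD + auth = 2 + 30 + 30 = 62 ms each
Remaining 5 lookups: 5 * 62 = 310 ms
Total = 92 + 310 = 402 ms

402


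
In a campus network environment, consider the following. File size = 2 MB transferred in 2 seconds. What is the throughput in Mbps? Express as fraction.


Given: file = 2 MB, time = 2 s
File in Mb = 2 * 8 = 16 Mb
Throughput = 16 / 2 Mbps
Throughput = 8 Mbps

8


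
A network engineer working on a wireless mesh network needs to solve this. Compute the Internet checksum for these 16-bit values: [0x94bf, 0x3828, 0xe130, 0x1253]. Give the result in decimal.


Given words: [0x94bf, 0x3828, 0xe130, 0x1253]
Step 1: Sum all words
Raw sum = 38079 + 14376 + 57648 + 4691 = 114794
Step 2: Fold carry: (49258 + 1) = 49259
One's complement = ~49259 & 0xFFFF = 16276

16276


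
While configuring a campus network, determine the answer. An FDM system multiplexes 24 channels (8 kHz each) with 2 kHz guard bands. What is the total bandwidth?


Given: 24 channels, 8 kHz each, guard = 2 kHz
Channel bandwidth = 24 * 8 = 192 kHz
Guard bands = 23 gaps * 2 kHz = 46 kHz
Total = 192 + 46 = 238 kHz

238


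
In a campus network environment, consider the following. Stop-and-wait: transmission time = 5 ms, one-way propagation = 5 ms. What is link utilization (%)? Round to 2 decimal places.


Given: Ttrans = 5 ms, Tprop = 5 ms
RTT = 2 * Tprop = 2 * 5 = 10 ms
U = Ttrans / (Ttrans + RTT)
U = 5 / (5 + 10)
U = 5 / 15 = 0.333333
U% = 33.33%

33.33


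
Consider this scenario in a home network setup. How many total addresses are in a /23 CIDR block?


Given: CIDR prefix /23
Host bits = 32 - 23 = 9
Total addresses = 2^9 = 512

512


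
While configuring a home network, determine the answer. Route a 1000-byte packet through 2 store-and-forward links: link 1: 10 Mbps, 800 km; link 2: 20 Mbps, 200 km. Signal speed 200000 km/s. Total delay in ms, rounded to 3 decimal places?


Packet = 1000 bytes = 8000 bits. Store-and-forward: sum (t_trans + t_prop) per link.
Link 1: t_trans = 8000/(10*10^6) s = 0.8000 ms; t_prop = 800/200000 s = 4.0000 ms; subtotal = 4.8000 ms
Link 2: t_trans = 8000/(20*10^6) s = 0.4000 ms; t_prop = 200/200000 s = 1.0000 ms; subtotal = 1.4000 ms
End-to-end = 4.8000 + 1.4000 = 6.2000 ms -> 6.200 ms (3 dp)

6.200


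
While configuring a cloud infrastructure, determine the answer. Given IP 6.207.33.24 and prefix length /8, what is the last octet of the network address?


Given: IP = 6.207.33.24, prefix = /8
Subnet mask = 255.0.0.0
Last octet of IP: 24
Last octet of mask: 0
Network last octet = 24 AND 0 = 0

0


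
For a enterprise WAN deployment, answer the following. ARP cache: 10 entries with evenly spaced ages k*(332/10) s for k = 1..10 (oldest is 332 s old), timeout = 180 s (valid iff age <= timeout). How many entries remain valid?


Ages are k * 332/10 s for k = 1..10 (spacing = 33.2000 s).
Entry k is valid iff k * 332/10 <= 180 iff k <= 10 * 180 / 332 = 5.4217
n_valid = floor(5.4217) = 5
(n_stale = 10 - 5 = 5)

5


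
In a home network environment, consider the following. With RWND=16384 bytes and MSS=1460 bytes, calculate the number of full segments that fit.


Given: RWND = 16384 bytes, MSS = 1460 bytes
Full segments = floor(RWND / MSS)
Full segments = floor(16384 / 1460)
Full segments = floor(11.2219) = 11

11


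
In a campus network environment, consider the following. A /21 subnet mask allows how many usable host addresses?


Given: subnet mask /21
Host bits = 32 - 21 = 11
Total addresses = 2^11 = 2048
Usable hosts = 2048 - 2 (network + broadcast) = 2046

2046


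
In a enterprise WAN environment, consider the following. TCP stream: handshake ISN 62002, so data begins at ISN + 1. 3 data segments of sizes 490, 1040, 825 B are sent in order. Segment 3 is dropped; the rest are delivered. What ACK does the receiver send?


SYN uses sequence number 62002; first data byte = ISN + 1 = 62003.
Segment 1: SEQ = 62003, len = 490 B, covers [62003, 62492]
Segment 2: SEQ = 62493, len = 1040 B, covers [62493, 63532]
Segment 3: SEQ = 63533, len = 825 B, covers [63533, 64357] [LOST]
In-order data received: bytes [62003, 63532] (segments 1..2).
Segment 3 missing -> gap begins at byte 63533.
Cumulative ACK = next expected in-order byte = 62003 + 490 + 1040 = 63533

63533


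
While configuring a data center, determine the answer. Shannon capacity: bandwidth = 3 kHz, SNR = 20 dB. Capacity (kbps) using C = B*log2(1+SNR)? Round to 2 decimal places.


Given: B = 3 kHz, SNR = 20 dB
SNR linear = 10^(20/10) = 100
1 + SNR = 101
log2(101) = 6.6582114828
C = 3 * 1000 * 6.6582114828 = 19974.6344 bps
C = 19.974634 kbps -> 19.97 kbps (2 dp)

19.97


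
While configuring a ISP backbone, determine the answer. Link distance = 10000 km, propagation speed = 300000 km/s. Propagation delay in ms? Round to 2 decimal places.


Given: distance = 10000 km, speed = 300000 km/s
Delay = distance / speed = 10000 / 300000 seconds
Delay in ms = 10000 * 1000 / 300000
Delay = 33.3333 ms
Rounded to 2 dp = 33.33 ms

33.33


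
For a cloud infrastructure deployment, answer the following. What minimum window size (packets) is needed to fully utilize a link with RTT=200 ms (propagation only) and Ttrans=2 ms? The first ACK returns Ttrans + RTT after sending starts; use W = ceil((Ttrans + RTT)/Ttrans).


Given: Ttrans = 2 ms, RTT = 200 ms (= 2 * Tprop, Tprop = 100 ms)
Time until first ACK returns = Ttrans + RTT = 2 + 200 = 202 ms
Need W * Ttrans >= Ttrans + RTT  ->  W >= (Ttrans + RTT) / Ttrans
(Ttrans + RTT) / Ttrans = 202 / 2 = 101
W_min = ceil(101) = 101

101


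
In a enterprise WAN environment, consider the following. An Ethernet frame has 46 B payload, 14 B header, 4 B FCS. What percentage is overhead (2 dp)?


Given: payload = 46 B, header = 14 B, trailer = 4 B
Overhead bytes = header + trailer = 14 + 4 = 18
Total frame = payload + overhead = 46 + 18 = 64
Overhead % = 18 / 64 * 100 = 28.1250% -> 28.13% (2 dp)

28.13


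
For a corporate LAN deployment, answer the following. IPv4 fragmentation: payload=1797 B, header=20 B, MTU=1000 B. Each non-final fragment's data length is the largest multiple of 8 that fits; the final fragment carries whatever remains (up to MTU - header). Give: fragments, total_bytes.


Max data per non-final fragment = floor((MTU - header)/8)*8 = floor((1000 - 20)/8)*8 = floor(980/8)*8 = 976 B
Final fragment needs no 8-byte alignment: it can carry up to MTU - header = 980 B
Non-final fragments needed = ceil((payload - 980) / 976) = ceil(817/976) = ceil(0.8371) = 1
Number of fragments = 1 + 1 = 2
Fragment sizes (data): 1 * 976 B + 821 B (last, 821 <= 980 OK)
Total bytes sent = payload + n_frags * header = 1797 + 2*20 = 1797 + 40 = 1837 B

2, 1837


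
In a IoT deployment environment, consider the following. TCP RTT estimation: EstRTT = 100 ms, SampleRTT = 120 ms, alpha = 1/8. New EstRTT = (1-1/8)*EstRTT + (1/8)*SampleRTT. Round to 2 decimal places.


Given: EstRTT = 100 ms, SampleRTT = 120 ms, alpha = 1/8
New EstRTT = (1 - alpha) * EstRTT + alpha * SampleRTT
(7/8) * 100 = 87.5
(1/8) * 120 = 15
New EstRTT = 87.5 + 15 = 102.5 ms -> 102.50 ms (2 dp)

102.50


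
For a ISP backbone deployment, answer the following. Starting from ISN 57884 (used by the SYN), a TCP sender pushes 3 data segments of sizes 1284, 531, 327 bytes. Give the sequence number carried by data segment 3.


The SYN occupies sequence number ISN = 57884, so the first data byte is ISN + 1 = 57885.
SEQ of data segment i = (ISN + 1) + sum of payload sizes of segments 1..i-1.
Segment 1: SEQ = 57885, payload = 1284 bytes
Segment 2: SEQ = 59169, payload = 531 bytes
Segment 3: SEQ = 59700, payload = 327 bytes
SEQ of segment 3 = 57885 + 1284 + 531 = 59700

59700


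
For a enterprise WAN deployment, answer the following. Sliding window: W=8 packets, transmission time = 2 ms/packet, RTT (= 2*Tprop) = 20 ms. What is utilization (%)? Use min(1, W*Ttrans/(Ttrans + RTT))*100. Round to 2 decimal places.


Given: W = 8, Ttrans = 2 ms, RTT = 20 ms (= 2 * Tprop, Tprop = 10 ms)
Cycle time = Ttrans + RTT = 2 + 20 = 22 ms (first packet sent until its ACK returns)
W * Ttrans = 8 * 2 = 16 ms of sending per cycle
W * Ttrans / (Ttrans + RTT) = 16 / 22 = 0.727273
U = min(1, 0.727273) = 0.727273
U% = 72.73%

72.73


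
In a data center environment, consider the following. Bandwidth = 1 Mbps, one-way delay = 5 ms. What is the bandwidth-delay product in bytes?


Given: bandwidth = 1 Mbps, delay = 5 ms
BDP in bits = 1 * 10^6 * 5 / 1000
BDP in bits = 5000
BDP in bytes = 5000 / 8 = 625

625


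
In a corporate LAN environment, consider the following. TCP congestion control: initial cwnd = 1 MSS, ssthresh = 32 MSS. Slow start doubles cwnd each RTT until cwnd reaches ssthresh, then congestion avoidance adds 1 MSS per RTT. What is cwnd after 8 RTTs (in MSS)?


RTT 0: cwnd = 1 MSS (initial)
RTT 1: cwnd = 2 MSS (slow start, doubled)
RTT 2: cwnd = 4 MSS (slow start, doubled)
RTT 3: cwnd = 8 MSS (slow start, doubled)
RTT 4: cwnd = 16 MSS (slow start, doubled)
RTT 5: cwnd = 32 MSS (slow start, doubled)
RTT 6: cwnd = 33 MSS (congestion avoidance, +1)
RTT 7: cwnd = 34 MSS (congestion avoidance, +1)
RTT 8: cwnd = 35 MSS (congestion avoidance, +1)

35


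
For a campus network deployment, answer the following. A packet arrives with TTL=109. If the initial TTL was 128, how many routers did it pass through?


Given: initial TTL = 128, received TTL = 109
Hops = initial TTL - received TTL
Hops = 128 - 109 = 19

19


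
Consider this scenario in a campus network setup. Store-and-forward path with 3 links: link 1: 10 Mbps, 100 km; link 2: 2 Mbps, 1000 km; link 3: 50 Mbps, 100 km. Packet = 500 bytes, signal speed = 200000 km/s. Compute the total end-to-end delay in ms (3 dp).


Packet = 500 bytes = 4000 bits. Store-and-forward: sum (t_trans + t_prop) per link.
Link 1: t_trans = 4000/(10*10^6) s = 0.4000 ms; t_prop = 100/200000 s = 0.5000 ms; subtotal = 0.9000 ms
Link 2: t_trans = 4000/(2*10^6) s = 2.0000 ms; t_prop = 1000/200000 s = 5.0000 ms; subtotal = 7.0000 ms
Link 3: t_trans = 4000/(50*10^6) s = 0.0800 ms; t_prop = 100/200000 s = 0.5000 ms; subtotal = 0.5800 ms
End-to-end = 0.9000 + 7.0000 + 0.5800 = 8.4800 ms -> 8.480 ms (3 dp)

8.480


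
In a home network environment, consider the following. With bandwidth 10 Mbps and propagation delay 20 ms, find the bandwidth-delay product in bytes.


Given: bandwidth = 10 Mbps, delay = 20 ms
BDP in bits = 10 * 10^6 * 20 / 1000
BDP in bits = 200000
BDP in bytes = 200000 / 8 = 25000

25000


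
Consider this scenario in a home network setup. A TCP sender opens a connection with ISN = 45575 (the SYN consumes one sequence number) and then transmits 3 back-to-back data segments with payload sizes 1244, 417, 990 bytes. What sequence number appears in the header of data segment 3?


The SYN occupies sequence number ISN = 45575, so the first data byte is ISN + 1 = 45576.
SEQ of data segment i = (ISN + 1) + sum of payload sizes of segments 1..i-1.
Segment 1: SEQ = 45576, payload = 1244 bytes
Segment 2: SEQ = 46820, payload = 417 bytes
Segment 3: SEQ = 47237, payload = 990 bytes
SEQ of segment 3 = 45576 + 1244 + 417 = 47237

47237


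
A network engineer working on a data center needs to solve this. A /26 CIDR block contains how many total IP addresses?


Given: CIDR prefix /26
Host bits = 32 - 26 = 6
Total addresses = 2^6 = 64

64


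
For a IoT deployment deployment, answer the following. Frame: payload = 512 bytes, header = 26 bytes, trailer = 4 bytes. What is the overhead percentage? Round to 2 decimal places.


Given: payload = 512 B, header = 26 B, trailer = 4 B
Overhead bytes = header + trailer = 26 + 4 = 30
Total frame = payload + overhead = 512 + 30 = 542
Overhead % = 30 / 542 * 100 = 5.5351% -> 5.54% (2 dp)

5.54
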